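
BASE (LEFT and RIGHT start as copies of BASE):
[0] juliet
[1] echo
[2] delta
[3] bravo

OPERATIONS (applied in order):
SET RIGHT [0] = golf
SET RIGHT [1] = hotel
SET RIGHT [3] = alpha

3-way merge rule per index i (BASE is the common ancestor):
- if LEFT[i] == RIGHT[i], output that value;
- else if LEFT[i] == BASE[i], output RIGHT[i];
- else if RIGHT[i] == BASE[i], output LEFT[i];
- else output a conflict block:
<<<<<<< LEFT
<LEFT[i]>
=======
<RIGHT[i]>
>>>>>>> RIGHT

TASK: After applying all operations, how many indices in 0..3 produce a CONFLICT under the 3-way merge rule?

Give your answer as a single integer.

Final LEFT:  [juliet, echo, delta, bravo]
Final RIGHT: [golf, hotel, delta, alpha]
i=0: L=juliet=BASE, R=golf -> take RIGHT -> golf
i=1: L=echo=BASE, R=hotel -> take RIGHT -> hotel
i=2: L=delta R=delta -> agree -> delta
i=3: L=bravo=BASE, R=alpha -> take RIGHT -> alpha
Conflict count: 0

Answer: 0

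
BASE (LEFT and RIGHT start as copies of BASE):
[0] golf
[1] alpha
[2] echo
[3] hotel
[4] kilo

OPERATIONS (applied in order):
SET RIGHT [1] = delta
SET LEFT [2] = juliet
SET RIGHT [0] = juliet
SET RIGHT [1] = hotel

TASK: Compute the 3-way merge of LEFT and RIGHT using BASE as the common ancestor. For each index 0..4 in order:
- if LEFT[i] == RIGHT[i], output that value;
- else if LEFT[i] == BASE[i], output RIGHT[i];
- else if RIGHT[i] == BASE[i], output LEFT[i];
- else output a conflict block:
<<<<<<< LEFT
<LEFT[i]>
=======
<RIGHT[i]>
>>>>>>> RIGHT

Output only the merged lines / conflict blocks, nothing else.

Final LEFT:  [golf, alpha, juliet, hotel, kilo]
Final RIGHT: [juliet, hotel, echo, hotel, kilo]
i=0: L=golf=BASE, R=juliet -> take RIGHT -> juliet
i=1: L=alpha=BASE, R=hotel -> take RIGHT -> hotel
i=2: L=juliet, R=echo=BASE -> take LEFT -> juliet
i=3: L=hotel R=hotel -> agree -> hotel
i=4: L=kilo R=kilo -> agree -> kilo

Answer: juliet
hotel
juliet
hotel
kilo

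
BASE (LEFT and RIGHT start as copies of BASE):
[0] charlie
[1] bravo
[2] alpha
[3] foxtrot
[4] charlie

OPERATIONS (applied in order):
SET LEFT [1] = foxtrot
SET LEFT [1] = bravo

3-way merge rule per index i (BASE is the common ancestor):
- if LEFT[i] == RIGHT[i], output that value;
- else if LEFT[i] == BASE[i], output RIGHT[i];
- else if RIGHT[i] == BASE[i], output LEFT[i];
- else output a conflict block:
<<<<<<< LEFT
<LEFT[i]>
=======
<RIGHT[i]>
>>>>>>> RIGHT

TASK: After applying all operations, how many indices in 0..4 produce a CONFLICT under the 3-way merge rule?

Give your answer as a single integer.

Answer: 0

Derivation:
Final LEFT:  [charlie, bravo, alpha, foxtrot, charlie]
Final RIGHT: [charlie, bravo, alpha, foxtrot, charlie]
i=0: L=charlie R=charlie -> agree -> charlie
i=1: L=bravo R=bravo -> agree -> bravo
i=2: L=alpha R=alpha -> agree -> alpha
i=3: L=foxtrot R=foxtrot -> agree -> foxtrot
i=4: L=charlie R=charlie -> agree -> charlie
Conflict count: 0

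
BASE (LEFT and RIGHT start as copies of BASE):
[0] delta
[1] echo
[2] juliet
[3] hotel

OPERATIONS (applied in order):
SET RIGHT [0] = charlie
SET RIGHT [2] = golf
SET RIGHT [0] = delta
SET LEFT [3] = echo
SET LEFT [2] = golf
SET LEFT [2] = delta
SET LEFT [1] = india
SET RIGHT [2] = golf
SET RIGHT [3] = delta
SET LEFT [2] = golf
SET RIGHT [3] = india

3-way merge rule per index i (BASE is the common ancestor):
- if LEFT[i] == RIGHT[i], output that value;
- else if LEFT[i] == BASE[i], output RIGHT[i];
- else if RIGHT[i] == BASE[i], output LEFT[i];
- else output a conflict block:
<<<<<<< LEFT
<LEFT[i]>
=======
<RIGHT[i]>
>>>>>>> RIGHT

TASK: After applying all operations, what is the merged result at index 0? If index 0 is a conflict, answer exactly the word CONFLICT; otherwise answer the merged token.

Final LEFT:  [delta, india, golf, echo]
Final RIGHT: [delta, echo, golf, india]
i=0: L=delta R=delta -> agree -> delta
i=1: L=india, R=echo=BASE -> take LEFT -> india
i=2: L=golf R=golf -> agree -> golf
i=3: BASE=hotel L=echo R=india all differ -> CONFLICT
Index 0 -> delta

Answer: delta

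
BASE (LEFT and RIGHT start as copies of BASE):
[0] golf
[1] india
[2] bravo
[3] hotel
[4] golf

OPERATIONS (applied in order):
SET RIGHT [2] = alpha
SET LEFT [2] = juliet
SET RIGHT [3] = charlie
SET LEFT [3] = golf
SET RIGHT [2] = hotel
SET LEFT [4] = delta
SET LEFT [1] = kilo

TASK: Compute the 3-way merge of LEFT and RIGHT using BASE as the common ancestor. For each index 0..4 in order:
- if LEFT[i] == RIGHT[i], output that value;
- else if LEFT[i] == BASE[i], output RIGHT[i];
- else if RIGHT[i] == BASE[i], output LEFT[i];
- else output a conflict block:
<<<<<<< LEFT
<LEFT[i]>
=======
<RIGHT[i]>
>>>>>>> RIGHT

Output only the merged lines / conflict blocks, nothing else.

Final LEFT:  [golf, kilo, juliet, golf, delta]
Final RIGHT: [golf, india, hotel, charlie, golf]
i=0: L=golf R=golf -> agree -> golf
i=1: L=kilo, R=india=BASE -> take LEFT -> kilo
i=2: BASE=bravo L=juliet R=hotel all differ -> CONFLICT
i=3: BASE=hotel L=golf R=charlie all differ -> CONFLICT
i=4: L=delta, R=golf=BASE -> take LEFT -> delta

Answer: golf
kilo
<<<<<<< LEFT
juliet
=======
hotel
>>>>>>> RIGHT
<<<<<<< LEFT
golf
=======
charlie
>>>>>>> RIGHT
delta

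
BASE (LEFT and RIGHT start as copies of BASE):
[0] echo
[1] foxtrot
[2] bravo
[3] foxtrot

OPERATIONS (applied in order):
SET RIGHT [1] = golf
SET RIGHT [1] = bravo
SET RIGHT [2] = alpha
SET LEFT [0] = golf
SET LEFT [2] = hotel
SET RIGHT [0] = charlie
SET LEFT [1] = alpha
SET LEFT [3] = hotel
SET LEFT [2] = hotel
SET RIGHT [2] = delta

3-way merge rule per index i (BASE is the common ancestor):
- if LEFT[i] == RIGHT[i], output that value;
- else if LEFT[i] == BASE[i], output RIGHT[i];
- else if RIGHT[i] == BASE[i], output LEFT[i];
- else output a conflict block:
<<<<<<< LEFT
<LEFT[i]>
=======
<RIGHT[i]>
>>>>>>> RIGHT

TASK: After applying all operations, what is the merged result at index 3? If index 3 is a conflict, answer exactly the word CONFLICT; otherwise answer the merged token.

Final LEFT:  [golf, alpha, hotel, hotel]
Final RIGHT: [charlie, bravo, delta, foxtrot]
i=0: BASE=echo L=golf R=charlie all differ -> CONFLICT
i=1: BASE=foxtrot L=alpha R=bravo all differ -> CONFLICT
i=2: BASE=bravo L=hotel R=delta all differ -> CONFLICT
i=3: L=hotel, R=foxtrot=BASE -> take LEFT -> hotel
Index 3 -> hotel

Answer: hotel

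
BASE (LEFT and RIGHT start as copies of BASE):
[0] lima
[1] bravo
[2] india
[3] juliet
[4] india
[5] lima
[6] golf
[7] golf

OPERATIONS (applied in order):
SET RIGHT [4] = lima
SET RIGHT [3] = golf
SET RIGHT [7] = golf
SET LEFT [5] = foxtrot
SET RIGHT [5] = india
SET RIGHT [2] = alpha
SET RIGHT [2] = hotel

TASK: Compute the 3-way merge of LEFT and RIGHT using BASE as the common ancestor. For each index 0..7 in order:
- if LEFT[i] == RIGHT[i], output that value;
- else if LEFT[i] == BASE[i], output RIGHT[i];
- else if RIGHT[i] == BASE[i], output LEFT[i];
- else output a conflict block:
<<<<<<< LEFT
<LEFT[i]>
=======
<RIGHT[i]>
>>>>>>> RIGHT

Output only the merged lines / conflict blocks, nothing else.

Final LEFT:  [lima, bravo, india, juliet, india, foxtrot, golf, golf]
Final RIGHT: [lima, bravo, hotel, golf, lima, india, golf, golf]
i=0: L=lima R=lima -> agree -> lima
i=1: L=bravo R=bravo -> agree -> bravo
i=2: L=india=BASE, R=hotel -> take RIGHT -> hotel
i=3: L=juliet=BASE, R=golf -> take RIGHT -> golf
i=4: L=india=BASE, R=lima -> take RIGHT -> lima
i=5: BASE=lima L=foxtrot R=india all differ -> CONFLICT
i=6: L=golf R=golf -> agree -> golf
i=7: L=golf R=golf -> agree -> golf

Answer: lima
bravo
hotel
golf
lima
<<<<<<< LEFT
foxtrot
=======
india
>>>>>>> RIGHT
golf
golf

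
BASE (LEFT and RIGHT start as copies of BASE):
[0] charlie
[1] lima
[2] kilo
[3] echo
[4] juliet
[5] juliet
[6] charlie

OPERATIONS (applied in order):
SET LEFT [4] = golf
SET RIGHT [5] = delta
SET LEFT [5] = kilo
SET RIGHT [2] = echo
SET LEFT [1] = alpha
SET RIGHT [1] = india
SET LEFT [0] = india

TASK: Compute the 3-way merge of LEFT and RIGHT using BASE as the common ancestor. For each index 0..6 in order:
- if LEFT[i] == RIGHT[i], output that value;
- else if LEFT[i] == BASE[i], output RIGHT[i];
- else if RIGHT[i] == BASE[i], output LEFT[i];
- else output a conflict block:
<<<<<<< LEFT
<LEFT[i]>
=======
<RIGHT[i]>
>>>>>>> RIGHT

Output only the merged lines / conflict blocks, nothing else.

Answer: india
<<<<<<< LEFT
alpha
=======
india
>>>>>>> RIGHT
echo
echo
golf
<<<<<<< LEFT
kilo
=======
delta
>>>>>>> RIGHT
charlie

Derivation:
Final LEFT:  [india, alpha, kilo, echo, golf, kilo, charlie]
Final RIGHT: [charlie, india, echo, echo, juliet, delta, charlie]
i=0: L=india, R=charlie=BASE -> take LEFT -> india
i=1: BASE=lima L=alpha R=india all differ -> CONFLICT
i=2: L=kilo=BASE, R=echo -> take RIGHT -> echo
i=3: L=echo R=echo -> agree -> echo
i=4: L=golf, R=juliet=BASE -> take LEFT -> golf
i=5: BASE=juliet L=kilo R=delta all differ -> CONFLICT
i=6: L=charlie R=charlie -> agree -> charlie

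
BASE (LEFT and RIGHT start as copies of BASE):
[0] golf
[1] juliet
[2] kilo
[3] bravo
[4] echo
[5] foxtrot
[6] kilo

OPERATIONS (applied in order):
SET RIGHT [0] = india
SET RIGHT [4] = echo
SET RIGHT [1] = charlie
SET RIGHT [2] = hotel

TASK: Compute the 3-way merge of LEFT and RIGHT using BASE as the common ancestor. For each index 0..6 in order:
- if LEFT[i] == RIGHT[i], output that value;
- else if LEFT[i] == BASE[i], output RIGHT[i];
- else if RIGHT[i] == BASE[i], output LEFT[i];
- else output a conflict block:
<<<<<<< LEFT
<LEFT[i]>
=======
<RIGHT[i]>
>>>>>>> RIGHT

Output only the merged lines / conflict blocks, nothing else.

Answer: india
charlie
hotel
bravo
echo
foxtrot
kilo

Derivation:
Final LEFT:  [golf, juliet, kilo, bravo, echo, foxtrot, kilo]
Final RIGHT: [india, charlie, hotel, bravo, echo, foxtrot, kilo]
i=0: L=golf=BASE, R=india -> take RIGHT -> india
i=1: L=juliet=BASE, R=charlie -> take RIGHT -> charlie
i=2: L=kilo=BASE, R=hotel -> take RIGHT -> hotel
i=3: L=bravo R=bravo -> agree -> bravo
i=4: L=echo R=echo -> agree -> echo
i=5: L=foxtrot R=foxtrot -> agree -> foxtrot
i=6: L=kilo R=kilo -> agree -> kilo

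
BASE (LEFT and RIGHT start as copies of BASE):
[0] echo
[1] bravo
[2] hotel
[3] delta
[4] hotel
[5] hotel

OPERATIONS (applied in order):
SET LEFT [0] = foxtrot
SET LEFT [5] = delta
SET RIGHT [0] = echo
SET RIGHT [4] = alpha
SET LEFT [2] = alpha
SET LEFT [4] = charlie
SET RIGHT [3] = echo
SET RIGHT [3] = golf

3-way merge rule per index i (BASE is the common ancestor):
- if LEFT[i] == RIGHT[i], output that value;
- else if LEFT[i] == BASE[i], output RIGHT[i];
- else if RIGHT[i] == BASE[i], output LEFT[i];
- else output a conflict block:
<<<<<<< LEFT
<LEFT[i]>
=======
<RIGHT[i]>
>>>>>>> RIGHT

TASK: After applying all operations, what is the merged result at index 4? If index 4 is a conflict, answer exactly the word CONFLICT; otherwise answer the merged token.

Final LEFT:  [foxtrot, bravo, alpha, delta, charlie, delta]
Final RIGHT: [echo, bravo, hotel, golf, alpha, hotel]
i=0: L=foxtrot, R=echo=BASE -> take LEFT -> foxtrot
i=1: L=bravo R=bravo -> agree -> bravo
i=2: L=alpha, R=hotel=BASE -> take LEFT -> alpha
i=3: L=delta=BASE, R=golf -> take RIGHT -> golf
i=4: BASE=hotel L=charlie R=alpha all differ -> CONFLICT
i=5: L=delta, R=hotel=BASE -> take LEFT -> delta
Index 4 -> CONFLICT

Answer: CONFLICT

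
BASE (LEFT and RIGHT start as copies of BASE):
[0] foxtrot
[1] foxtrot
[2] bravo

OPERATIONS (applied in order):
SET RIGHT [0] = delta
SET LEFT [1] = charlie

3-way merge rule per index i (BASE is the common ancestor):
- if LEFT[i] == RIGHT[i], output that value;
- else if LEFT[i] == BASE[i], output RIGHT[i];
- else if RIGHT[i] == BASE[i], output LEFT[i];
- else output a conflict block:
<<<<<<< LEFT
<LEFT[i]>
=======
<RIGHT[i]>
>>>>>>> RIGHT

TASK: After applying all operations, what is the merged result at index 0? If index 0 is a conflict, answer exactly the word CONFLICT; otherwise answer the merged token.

Final LEFT:  [foxtrot, charlie, bravo]
Final RIGHT: [delta, foxtrot, bravo]
i=0: L=foxtrot=BASE, R=delta -> take RIGHT -> delta
i=1: L=charlie, R=foxtrot=BASE -> take LEFT -> charlie
i=2: L=bravo R=bravo -> agree -> bravo
Index 0 -> delta

Answer: delta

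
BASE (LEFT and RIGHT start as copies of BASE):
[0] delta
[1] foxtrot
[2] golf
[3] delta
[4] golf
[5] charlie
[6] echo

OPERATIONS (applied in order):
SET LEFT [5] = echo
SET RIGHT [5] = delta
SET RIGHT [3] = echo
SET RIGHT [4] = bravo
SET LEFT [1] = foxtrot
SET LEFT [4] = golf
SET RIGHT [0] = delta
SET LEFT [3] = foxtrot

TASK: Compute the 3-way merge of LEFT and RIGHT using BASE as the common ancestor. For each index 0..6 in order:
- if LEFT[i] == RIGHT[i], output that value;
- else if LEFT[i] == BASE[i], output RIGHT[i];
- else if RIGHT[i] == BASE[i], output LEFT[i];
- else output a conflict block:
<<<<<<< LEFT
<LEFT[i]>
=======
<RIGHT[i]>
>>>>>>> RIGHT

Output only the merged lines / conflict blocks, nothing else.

Final LEFT:  [delta, foxtrot, golf, foxtrot, golf, echo, echo]
Final RIGHT: [delta, foxtrot, golf, echo, bravo, delta, echo]
i=0: L=delta R=delta -> agree -> delta
i=1: L=foxtrot R=foxtrot -> agree -> foxtrot
i=2: L=golf R=golf -> agree -> golf
i=3: BASE=delta L=foxtrot R=echo all differ -> CONFLICT
i=4: L=golf=BASE, R=bravo -> take RIGHT -> bravo
i=5: BASE=charlie L=echo R=delta all differ -> CONFLICT
i=6: L=echo R=echo -> agree -> echo

Answer: delta
foxtrot
golf
<<<<<<< LEFT
foxtrot
=======
echo
>>>>>>> RIGHT
bravo
<<<<<<< LEFT
echo
=======
delta
>>>>>>> RIGHT
echo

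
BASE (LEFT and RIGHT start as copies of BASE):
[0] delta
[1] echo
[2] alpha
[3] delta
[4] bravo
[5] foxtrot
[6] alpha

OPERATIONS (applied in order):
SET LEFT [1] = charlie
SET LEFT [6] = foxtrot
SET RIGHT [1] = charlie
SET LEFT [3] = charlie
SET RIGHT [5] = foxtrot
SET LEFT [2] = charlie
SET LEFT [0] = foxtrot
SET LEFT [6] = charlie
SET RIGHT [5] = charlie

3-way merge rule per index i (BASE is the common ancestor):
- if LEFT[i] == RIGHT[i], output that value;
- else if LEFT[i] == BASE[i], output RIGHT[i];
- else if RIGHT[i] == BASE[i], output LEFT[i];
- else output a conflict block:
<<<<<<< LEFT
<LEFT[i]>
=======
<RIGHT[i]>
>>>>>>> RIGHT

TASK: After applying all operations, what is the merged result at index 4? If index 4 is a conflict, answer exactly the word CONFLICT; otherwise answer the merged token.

Answer: bravo

Derivation:
Final LEFT:  [foxtrot, charlie, charlie, charlie, bravo, foxtrot, charlie]
Final RIGHT: [delta, charlie, alpha, delta, bravo, charlie, alpha]
i=0: L=foxtrot, R=delta=BASE -> take LEFT -> foxtrot
i=1: L=charlie R=charlie -> agree -> charlie
i=2: L=charlie, R=alpha=BASE -> take LEFT -> charlie
i=3: L=charlie, R=delta=BASE -> take LEFT -> charlie
i=4: L=bravo R=bravo -> agree -> bravo
i=5: L=foxtrot=BASE, R=charlie -> take RIGHT -> charlie
i=6: L=charlie, R=alpha=BASE -> take LEFT -> charlie
Index 4 -> bravo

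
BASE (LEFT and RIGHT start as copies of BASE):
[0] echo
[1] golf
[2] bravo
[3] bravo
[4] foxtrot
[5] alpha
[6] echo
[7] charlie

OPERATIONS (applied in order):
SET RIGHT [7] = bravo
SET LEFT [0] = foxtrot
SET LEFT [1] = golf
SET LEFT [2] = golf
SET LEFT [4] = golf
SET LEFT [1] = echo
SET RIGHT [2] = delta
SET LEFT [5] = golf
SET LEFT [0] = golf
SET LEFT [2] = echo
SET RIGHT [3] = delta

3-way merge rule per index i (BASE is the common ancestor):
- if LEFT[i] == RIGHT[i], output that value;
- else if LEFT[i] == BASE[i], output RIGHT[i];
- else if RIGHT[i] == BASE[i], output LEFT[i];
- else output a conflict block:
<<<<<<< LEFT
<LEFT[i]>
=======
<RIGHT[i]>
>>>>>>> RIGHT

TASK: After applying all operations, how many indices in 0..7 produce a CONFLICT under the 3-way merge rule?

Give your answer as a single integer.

Final LEFT:  [golf, echo, echo, bravo, golf, golf, echo, charlie]
Final RIGHT: [echo, golf, delta, delta, foxtrot, alpha, echo, bravo]
i=0: L=golf, R=echo=BASE -> take LEFT -> golf
i=1: L=echo, R=golf=BASE -> take LEFT -> echo
i=2: BASE=bravo L=echo R=delta all differ -> CONFLICT
i=3: L=bravo=BASE, R=delta -> take RIGHT -> delta
i=4: L=golf, R=foxtrot=BASE -> take LEFT -> golf
i=5: L=golf, R=alpha=BASE -> take LEFT -> golf
i=6: L=echo R=echo -> agree -> echo
i=7: L=charlie=BASE, R=bravo -> take RIGHT -> bravo
Conflict count: 1

Answer: 1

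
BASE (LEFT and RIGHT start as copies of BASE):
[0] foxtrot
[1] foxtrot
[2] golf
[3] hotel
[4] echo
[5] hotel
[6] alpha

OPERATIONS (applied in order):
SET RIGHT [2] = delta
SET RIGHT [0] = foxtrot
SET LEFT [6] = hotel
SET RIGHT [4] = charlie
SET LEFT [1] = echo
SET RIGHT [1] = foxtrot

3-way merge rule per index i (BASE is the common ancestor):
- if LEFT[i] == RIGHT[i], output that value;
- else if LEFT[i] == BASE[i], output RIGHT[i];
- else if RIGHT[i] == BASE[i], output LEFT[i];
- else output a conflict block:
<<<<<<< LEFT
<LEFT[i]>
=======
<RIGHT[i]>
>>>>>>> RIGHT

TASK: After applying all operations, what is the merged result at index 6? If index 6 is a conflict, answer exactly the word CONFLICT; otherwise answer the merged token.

Final LEFT:  [foxtrot, echo, golf, hotel, echo, hotel, hotel]
Final RIGHT: [foxtrot, foxtrot, delta, hotel, charlie, hotel, alpha]
i=0: L=foxtrot R=foxtrot -> agree -> foxtrot
i=1: L=echo, R=foxtrot=BASE -> take LEFT -> echo
i=2: L=golf=BASE, R=delta -> take RIGHT -> delta
i=3: L=hotel R=hotel -> agree -> hotel
i=4: L=echo=BASE, R=charlie -> take RIGHT -> charlie
i=5: L=hotel R=hotel -> agree -> hotel
i=6: L=hotel, R=alpha=BASE -> take LEFT -> hotel
Index 6 -> hotel

Answer: hotel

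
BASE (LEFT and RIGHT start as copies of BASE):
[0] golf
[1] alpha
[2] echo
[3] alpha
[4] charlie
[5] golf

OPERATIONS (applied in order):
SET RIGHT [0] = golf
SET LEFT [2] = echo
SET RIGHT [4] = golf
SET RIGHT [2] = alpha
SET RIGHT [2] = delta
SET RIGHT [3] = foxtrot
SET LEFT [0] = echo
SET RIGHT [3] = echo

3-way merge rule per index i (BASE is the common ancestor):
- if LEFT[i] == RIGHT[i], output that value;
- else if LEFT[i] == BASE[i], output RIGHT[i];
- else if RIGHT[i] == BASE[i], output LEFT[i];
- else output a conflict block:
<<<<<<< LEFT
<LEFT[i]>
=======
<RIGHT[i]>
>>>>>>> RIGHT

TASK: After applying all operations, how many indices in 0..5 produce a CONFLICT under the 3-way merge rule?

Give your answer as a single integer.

Answer: 0

Derivation:
Final LEFT:  [echo, alpha, echo, alpha, charlie, golf]
Final RIGHT: [golf, alpha, delta, echo, golf, golf]
i=0: L=echo, R=golf=BASE -> take LEFT -> echo
i=1: L=alpha R=alpha -> agree -> alpha
i=2: L=echo=BASE, R=delta -> take RIGHT -> delta
i=3: L=alpha=BASE, R=echo -> take RIGHT -> echo
i=4: L=charlie=BASE, R=golf -> take RIGHT -> golf
i=5: L=golf R=golf -> agree -> golf
Conflict count: 0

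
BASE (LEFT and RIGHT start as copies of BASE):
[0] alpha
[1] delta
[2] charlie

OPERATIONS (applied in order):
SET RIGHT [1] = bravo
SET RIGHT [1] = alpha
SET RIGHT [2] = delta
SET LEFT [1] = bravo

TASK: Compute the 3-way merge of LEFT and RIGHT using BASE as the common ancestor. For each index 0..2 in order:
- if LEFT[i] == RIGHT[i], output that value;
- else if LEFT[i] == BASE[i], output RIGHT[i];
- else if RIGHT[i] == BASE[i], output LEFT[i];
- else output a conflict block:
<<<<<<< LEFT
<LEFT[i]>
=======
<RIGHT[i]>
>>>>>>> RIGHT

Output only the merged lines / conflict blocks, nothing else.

Final LEFT:  [alpha, bravo, charlie]
Final RIGHT: [alpha, alpha, delta]
i=0: L=alpha R=alpha -> agree -> alpha
i=1: BASE=delta L=bravo R=alpha all differ -> CONFLICT
i=2: L=charlie=BASE, R=delta -> take RIGHT -> delta

Answer: alpha
<<<<<<< LEFT
bravo
=======
alpha
>>>>>>> RIGHT
delta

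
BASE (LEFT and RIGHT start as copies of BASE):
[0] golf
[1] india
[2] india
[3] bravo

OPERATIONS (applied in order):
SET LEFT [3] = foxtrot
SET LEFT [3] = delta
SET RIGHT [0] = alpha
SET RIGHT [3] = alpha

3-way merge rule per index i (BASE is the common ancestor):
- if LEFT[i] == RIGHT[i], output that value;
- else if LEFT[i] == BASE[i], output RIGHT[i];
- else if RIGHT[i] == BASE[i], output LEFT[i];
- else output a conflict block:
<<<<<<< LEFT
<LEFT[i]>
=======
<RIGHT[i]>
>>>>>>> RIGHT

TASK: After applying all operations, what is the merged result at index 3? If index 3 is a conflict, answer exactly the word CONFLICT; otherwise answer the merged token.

Answer: CONFLICT

Derivation:
Final LEFT:  [golf, india, india, delta]
Final RIGHT: [alpha, india, india, alpha]
i=0: L=golf=BASE, R=alpha -> take RIGHT -> alpha
i=1: L=india R=india -> agree -> india
i=2: L=india R=india -> agree -> india
i=3: BASE=bravo L=delta R=alpha all differ -> CONFLICT
Index 3 -> CONFLICT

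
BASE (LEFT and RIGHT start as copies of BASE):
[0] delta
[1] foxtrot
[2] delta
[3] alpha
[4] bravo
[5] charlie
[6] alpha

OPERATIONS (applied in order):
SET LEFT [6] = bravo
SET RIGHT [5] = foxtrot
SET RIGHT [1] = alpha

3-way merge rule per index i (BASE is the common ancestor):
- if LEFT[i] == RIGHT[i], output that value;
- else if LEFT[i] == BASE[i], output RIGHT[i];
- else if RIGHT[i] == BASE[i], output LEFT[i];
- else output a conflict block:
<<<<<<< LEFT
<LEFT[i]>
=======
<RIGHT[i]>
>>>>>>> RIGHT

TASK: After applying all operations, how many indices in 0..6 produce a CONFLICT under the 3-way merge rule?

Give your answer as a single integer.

Answer: 0

Derivation:
Final LEFT:  [delta, foxtrot, delta, alpha, bravo, charlie, bravo]
Final RIGHT: [delta, alpha, delta, alpha, bravo, foxtrot, alpha]
i=0: L=delta R=delta -> agree -> delta
i=1: L=foxtrot=BASE, R=alpha -> take RIGHT -> alpha
i=2: L=delta R=delta -> agree -> delta
i=3: L=alpha R=alpha -> agree -> alpha
i=4: L=bravo R=bravo -> agree -> bravo
i=5: L=charlie=BASE, R=foxtrot -> take RIGHT -> foxtrot
i=6: L=bravo, R=alpha=BASE -> take LEFT -> bravo
Conflict count: 0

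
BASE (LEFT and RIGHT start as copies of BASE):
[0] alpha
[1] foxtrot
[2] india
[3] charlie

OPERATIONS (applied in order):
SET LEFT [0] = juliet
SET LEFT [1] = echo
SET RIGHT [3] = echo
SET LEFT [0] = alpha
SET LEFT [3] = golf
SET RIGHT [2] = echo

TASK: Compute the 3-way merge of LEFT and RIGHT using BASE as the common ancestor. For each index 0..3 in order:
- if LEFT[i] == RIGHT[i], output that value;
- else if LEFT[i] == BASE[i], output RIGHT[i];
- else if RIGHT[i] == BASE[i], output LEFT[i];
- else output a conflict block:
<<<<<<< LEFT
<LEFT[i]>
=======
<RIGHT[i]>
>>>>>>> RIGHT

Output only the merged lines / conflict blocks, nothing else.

Final LEFT:  [alpha, echo, india, golf]
Final RIGHT: [alpha, foxtrot, echo, echo]
i=0: L=alpha R=alpha -> agree -> alpha
i=1: L=echo, R=foxtrot=BASE -> take LEFT -> echo
i=2: L=india=BASE, R=echo -> take RIGHT -> echo
i=3: BASE=charlie L=golf R=echo all differ -> CONFLICT

Answer: alpha
echo
echo
<<<<<<< LEFT
golf
=======
echo
>>>>>>> RIGHT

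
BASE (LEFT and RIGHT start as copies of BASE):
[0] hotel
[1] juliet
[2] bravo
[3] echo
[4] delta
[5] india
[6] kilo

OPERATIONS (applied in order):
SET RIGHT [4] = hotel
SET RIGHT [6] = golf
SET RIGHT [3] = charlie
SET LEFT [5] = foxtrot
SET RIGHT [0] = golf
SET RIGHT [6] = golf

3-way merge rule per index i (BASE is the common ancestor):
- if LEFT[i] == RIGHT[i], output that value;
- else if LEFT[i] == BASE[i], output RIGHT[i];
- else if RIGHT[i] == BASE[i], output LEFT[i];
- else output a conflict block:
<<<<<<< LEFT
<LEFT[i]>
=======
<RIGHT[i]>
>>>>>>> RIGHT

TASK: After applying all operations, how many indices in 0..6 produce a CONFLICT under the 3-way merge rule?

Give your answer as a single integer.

Answer: 0

Derivation:
Final LEFT:  [hotel, juliet, bravo, echo, delta, foxtrot, kilo]
Final RIGHT: [golf, juliet, bravo, charlie, hotel, india, golf]
i=0: L=hotel=BASE, R=golf -> take RIGHT -> golf
i=1: L=juliet R=juliet -> agree -> juliet
i=2: L=bravo R=bravo -> agree -> bravo
i=3: L=echo=BASE, R=charlie -> take RIGHT -> charlie
i=4: L=delta=BASE, R=hotel -> take RIGHT -> hotel
i=5: L=foxtrot, R=india=BASE -> take LEFT -> foxtrot
i=6: L=kilo=BASE, R=golf -> take RIGHT -> golf
Conflict count: 0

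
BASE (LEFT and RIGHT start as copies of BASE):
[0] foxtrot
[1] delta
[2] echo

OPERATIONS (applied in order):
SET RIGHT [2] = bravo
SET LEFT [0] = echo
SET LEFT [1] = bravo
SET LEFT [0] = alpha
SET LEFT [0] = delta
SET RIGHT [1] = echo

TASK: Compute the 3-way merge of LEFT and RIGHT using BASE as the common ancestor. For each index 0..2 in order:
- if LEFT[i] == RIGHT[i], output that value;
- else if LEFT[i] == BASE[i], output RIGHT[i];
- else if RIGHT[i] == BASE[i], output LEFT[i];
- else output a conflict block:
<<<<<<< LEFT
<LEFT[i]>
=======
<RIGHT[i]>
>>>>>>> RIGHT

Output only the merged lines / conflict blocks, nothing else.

Final LEFT:  [delta, bravo, echo]
Final RIGHT: [foxtrot, echo, bravo]
i=0: L=delta, R=foxtrot=BASE -> take LEFT -> delta
i=1: BASE=delta L=bravo R=echo all differ -> CONFLICT
i=2: L=echo=BASE, R=bravo -> take RIGHT -> bravo

Answer: delta
<<<<<<< LEFT
bravo
=======
echo
>>>>>>> RIGHT
bravo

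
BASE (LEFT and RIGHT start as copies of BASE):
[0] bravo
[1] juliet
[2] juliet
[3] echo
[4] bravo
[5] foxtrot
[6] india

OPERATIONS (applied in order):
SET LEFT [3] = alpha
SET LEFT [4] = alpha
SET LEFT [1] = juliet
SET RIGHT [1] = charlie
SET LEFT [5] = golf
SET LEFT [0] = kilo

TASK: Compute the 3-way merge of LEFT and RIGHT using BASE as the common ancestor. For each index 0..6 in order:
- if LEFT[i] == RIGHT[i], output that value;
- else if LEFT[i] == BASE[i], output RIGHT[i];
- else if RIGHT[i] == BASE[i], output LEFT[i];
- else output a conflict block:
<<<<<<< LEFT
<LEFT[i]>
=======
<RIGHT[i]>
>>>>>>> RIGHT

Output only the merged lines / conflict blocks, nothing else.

Final LEFT:  [kilo, juliet, juliet, alpha, alpha, golf, india]
Final RIGHT: [bravo, charlie, juliet, echo, bravo, foxtrot, india]
i=0: L=kilo, R=bravo=BASE -> take LEFT -> kilo
i=1: L=juliet=BASE, R=charlie -> take RIGHT -> charlie
i=2: L=juliet R=juliet -> agree -> juliet
i=3: L=alpha, R=echo=BASE -> take LEFT -> alpha
i=4: L=alpha, R=bravo=BASE -> take LEFT -> alpha
i=5: L=golf, R=foxtrot=BASE -> take LEFT -> golf
i=6: L=india R=india -> agree -> india

Answer: kilo
charlie
juliet
alpha
alpha
golf
india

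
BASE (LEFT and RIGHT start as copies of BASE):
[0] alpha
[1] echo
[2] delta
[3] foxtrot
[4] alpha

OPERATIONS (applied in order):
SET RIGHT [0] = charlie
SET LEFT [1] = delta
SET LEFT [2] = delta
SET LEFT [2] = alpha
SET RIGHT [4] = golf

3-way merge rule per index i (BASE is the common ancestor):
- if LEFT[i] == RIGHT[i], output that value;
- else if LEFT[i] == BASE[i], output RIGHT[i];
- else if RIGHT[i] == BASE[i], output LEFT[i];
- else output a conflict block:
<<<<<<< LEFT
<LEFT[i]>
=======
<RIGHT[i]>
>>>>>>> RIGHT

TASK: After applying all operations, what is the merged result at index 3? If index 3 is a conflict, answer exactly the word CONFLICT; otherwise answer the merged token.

Final LEFT:  [alpha, delta, alpha, foxtrot, alpha]
Final RIGHT: [charlie, echo, delta, foxtrot, golf]
i=0: L=alpha=BASE, R=charlie -> take RIGHT -> charlie
i=1: L=delta, R=echo=BASE -> take LEFT -> delta
i=2: L=alpha, R=delta=BASE -> take LEFT -> alpha
i=3: L=foxtrot R=foxtrot -> agree -> foxtrot
i=4: L=alpha=BASE, R=golf -> take RIGHT -> golf
Index 3 -> foxtrot

Answer: foxtrot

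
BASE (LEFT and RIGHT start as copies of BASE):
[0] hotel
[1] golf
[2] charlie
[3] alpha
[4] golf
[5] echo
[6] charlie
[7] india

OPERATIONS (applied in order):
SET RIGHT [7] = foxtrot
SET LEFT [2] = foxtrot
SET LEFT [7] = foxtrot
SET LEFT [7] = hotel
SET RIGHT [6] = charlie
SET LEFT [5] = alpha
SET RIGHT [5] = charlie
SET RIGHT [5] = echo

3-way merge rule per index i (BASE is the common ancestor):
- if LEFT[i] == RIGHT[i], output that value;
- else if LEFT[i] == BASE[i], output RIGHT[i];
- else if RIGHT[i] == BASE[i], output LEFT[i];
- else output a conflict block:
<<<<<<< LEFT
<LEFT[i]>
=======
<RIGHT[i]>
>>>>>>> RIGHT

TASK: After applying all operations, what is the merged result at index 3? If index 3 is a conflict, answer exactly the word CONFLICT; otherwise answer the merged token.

Final LEFT:  [hotel, golf, foxtrot, alpha, golf, alpha, charlie, hotel]
Final RIGHT: [hotel, golf, charlie, alpha, golf, echo, charlie, foxtrot]
i=0: L=hotel R=hotel -> agree -> hotel
i=1: L=golf R=golf -> agree -> golf
i=2: L=foxtrot, R=charlie=BASE -> take LEFT -> foxtrot
i=3: L=alpha R=alpha -> agree -> alpha
i=4: L=golf R=golf -> agree -> golf
i=5: L=alpha, R=echo=BASE -> take LEFT -> alpha
i=6: L=charlie R=charlie -> agree -> charlie
i=7: BASE=india L=hotel R=foxtrot all differ -> CONFLICT
Index 3 -> alpha

Answer: alpha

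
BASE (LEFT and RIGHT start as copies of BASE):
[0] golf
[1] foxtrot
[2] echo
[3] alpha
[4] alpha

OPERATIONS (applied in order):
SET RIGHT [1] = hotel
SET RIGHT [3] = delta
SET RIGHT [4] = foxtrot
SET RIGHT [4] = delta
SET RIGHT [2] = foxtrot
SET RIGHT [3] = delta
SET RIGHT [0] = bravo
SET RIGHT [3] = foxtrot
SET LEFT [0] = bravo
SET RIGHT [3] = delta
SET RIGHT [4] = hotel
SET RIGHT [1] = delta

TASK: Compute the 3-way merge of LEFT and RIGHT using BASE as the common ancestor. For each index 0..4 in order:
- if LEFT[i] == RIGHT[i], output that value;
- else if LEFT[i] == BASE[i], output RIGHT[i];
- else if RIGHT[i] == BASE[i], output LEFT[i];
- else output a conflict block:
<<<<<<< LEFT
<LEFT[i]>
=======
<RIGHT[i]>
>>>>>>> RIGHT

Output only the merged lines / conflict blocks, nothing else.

Answer: bravo
delta
foxtrot
delta
hotel

Derivation:
Final LEFT:  [bravo, foxtrot, echo, alpha, alpha]
Final RIGHT: [bravo, delta, foxtrot, delta, hotel]
i=0: L=bravo R=bravo -> agree -> bravo
i=1: L=foxtrot=BASE, R=delta -> take RIGHT -> delta
i=2: L=echo=BASE, R=foxtrot -> take RIGHT -> foxtrot
i=3: L=alpha=BASE, R=delta -> take RIGHT -> delta
i=4: L=alpha=BASE, R=hotel -> take RIGHT -> hotel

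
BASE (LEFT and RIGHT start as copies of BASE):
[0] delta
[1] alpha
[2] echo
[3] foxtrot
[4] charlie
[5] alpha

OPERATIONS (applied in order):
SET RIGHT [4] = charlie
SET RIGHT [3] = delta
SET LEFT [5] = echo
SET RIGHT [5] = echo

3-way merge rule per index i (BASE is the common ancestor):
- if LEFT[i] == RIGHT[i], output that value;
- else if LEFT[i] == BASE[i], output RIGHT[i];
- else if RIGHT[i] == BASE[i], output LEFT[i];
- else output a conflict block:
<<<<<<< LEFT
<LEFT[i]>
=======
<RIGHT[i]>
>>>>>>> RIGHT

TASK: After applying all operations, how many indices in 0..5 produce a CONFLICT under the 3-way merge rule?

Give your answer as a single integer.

Final LEFT:  [delta, alpha, echo, foxtrot, charlie, echo]
Final RIGHT: [delta, alpha, echo, delta, charlie, echo]
i=0: L=delta R=delta -> agree -> delta
i=1: L=alpha R=alpha -> agree -> alpha
i=2: L=echo R=echo -> agree -> echo
i=3: L=foxtrot=BASE, R=delta -> take RIGHT -> delta
i=4: L=charlie R=charlie -> agree -> charlie
i=5: L=echo R=echo -> agree -> echo
Conflict count: 0

Answer: 0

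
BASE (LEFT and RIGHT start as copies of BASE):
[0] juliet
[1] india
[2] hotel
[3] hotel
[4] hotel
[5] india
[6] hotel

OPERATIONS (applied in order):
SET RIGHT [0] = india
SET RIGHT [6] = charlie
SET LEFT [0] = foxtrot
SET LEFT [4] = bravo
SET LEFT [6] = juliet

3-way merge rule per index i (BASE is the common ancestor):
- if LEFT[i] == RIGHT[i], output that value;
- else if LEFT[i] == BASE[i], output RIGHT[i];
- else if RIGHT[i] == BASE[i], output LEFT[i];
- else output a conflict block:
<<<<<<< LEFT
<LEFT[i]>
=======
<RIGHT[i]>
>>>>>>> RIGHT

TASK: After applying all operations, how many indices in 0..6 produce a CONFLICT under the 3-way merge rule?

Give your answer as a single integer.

Final LEFT:  [foxtrot, india, hotel, hotel, bravo, india, juliet]
Final RIGHT: [india, india, hotel, hotel, hotel, india, charlie]
i=0: BASE=juliet L=foxtrot R=india all differ -> CONFLICT
i=1: L=india R=india -> agree -> india
i=2: L=hotel R=hotel -> agree -> hotel
i=3: L=hotel R=hotel -> agree -> hotel
i=4: L=bravo, R=hotel=BASE -> take LEFT -> bravo
i=5: L=india R=india -> agree -> india
i=6: BASE=hotel L=juliet R=charlie all differ -> CONFLICT
Conflict count: 2

Answer: 2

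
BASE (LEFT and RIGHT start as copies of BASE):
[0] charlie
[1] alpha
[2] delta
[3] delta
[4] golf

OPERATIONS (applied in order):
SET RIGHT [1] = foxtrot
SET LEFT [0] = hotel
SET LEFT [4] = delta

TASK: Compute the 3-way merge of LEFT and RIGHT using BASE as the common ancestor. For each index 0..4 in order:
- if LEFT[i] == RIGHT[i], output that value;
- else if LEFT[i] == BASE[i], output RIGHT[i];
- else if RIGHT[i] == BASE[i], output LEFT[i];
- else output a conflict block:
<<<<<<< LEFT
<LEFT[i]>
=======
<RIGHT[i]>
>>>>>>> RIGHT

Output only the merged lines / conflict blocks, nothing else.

Final LEFT:  [hotel, alpha, delta, delta, delta]
Final RIGHT: [charlie, foxtrot, delta, delta, golf]
i=0: L=hotel, R=charlie=BASE -> take LEFT -> hotel
i=1: L=alpha=BASE, R=foxtrot -> take RIGHT -> foxtrot
i=2: L=delta R=delta -> agree -> delta
i=3: L=delta R=delta -> agree -> delta
i=4: L=delta, R=golf=BASE -> take LEFT -> delta

Answer: hotel
foxtrot
delta
delta
delta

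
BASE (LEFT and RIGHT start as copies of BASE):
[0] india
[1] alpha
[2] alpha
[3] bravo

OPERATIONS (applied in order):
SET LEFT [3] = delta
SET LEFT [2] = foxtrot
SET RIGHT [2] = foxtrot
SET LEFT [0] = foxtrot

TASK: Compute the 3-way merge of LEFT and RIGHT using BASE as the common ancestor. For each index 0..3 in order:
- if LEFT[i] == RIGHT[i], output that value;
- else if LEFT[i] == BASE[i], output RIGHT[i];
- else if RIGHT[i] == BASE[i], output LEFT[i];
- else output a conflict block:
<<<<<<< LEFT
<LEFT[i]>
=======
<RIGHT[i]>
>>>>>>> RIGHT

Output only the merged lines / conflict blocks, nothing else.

Answer: foxtrot
alpha
foxtrot
delta

Derivation:
Final LEFT:  [foxtrot, alpha, foxtrot, delta]
Final RIGHT: [india, alpha, foxtrot, bravo]
i=0: L=foxtrot, R=india=BASE -> take LEFT -> foxtrot
i=1: L=alpha R=alpha -> agree -> alpha
i=2: L=foxtrot R=foxtrot -> agree -> foxtrot
i=3: L=delta, R=bravo=BASE -> take LEFT -> delta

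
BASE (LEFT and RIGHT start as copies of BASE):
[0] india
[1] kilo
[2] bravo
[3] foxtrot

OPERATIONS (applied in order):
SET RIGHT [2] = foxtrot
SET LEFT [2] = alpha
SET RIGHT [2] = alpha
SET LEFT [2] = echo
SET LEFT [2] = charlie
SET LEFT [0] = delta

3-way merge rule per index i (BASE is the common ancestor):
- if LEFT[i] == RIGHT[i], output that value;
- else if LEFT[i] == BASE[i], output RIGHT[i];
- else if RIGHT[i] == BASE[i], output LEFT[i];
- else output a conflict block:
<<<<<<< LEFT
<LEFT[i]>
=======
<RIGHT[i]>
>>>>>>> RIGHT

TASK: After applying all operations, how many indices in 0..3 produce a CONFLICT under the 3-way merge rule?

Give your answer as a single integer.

Final LEFT:  [delta, kilo, charlie, foxtrot]
Final RIGHT: [india, kilo, alpha, foxtrot]
i=0: L=delta, R=india=BASE -> take LEFT -> delta
i=1: L=kilo R=kilo -> agree -> kilo
i=2: BASE=bravo L=charlie R=alpha all differ -> CONFLICT
i=3: L=foxtrot R=foxtrot -> agree -> foxtrot
Conflict count: 1

Answer: 1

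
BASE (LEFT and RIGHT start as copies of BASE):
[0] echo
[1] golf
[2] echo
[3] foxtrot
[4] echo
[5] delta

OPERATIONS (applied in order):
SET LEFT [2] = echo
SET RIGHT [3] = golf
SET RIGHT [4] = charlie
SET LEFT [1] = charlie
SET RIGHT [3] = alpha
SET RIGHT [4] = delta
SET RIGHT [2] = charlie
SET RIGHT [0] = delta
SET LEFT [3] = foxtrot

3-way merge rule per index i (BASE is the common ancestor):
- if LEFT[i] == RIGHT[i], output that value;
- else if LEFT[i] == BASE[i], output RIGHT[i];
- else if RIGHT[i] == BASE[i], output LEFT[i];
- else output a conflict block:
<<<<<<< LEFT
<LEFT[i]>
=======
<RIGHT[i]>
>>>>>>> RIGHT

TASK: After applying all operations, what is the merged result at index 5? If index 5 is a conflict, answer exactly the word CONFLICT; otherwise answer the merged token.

Final LEFT:  [echo, charlie, echo, foxtrot, echo, delta]
Final RIGHT: [delta, golf, charlie, alpha, delta, delta]
i=0: L=echo=BASE, R=delta -> take RIGHT -> delta
i=1: L=charlie, R=golf=BASE -> take LEFT -> charlie
i=2: L=echo=BASE, R=charlie -> take RIGHT -> charlie
i=3: L=foxtrot=BASE, R=alpha -> take RIGHT -> alpha
i=4: L=echo=BASE, R=delta -> take RIGHT -> delta
i=5: L=delta R=delta -> agree -> delta
Index 5 -> delta

Answer: delta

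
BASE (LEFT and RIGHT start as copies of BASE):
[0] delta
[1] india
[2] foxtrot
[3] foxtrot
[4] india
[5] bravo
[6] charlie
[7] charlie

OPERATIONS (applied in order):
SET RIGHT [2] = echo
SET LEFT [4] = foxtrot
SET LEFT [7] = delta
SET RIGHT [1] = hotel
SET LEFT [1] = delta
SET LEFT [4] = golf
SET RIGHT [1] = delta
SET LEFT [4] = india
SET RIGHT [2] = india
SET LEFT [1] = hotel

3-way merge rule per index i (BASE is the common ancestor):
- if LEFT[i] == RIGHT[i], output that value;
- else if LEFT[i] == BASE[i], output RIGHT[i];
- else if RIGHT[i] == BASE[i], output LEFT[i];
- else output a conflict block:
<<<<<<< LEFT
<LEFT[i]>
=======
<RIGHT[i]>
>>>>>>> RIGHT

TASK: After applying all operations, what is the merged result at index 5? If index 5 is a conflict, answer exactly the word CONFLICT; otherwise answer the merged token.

Final LEFT:  [delta, hotel, foxtrot, foxtrot, india, bravo, charlie, delta]
Final RIGHT: [delta, delta, india, foxtrot, india, bravo, charlie, charlie]
i=0: L=delta R=delta -> agree -> delta
i=1: BASE=india L=hotel R=delta all differ -> CONFLICT
i=2: L=foxtrot=BASE, R=india -> take RIGHT -> india
i=3: L=foxtrot R=foxtrot -> agree -> foxtrot
i=4: L=india R=india -> agree -> india
i=5: L=bravo R=bravo -> agree -> bravo
i=6: L=charlie R=charlie -> agree -> charlie
i=7: L=delta, R=charlie=BASE -> take LEFT -> delta
Index 5 -> bravo

Answer: bravo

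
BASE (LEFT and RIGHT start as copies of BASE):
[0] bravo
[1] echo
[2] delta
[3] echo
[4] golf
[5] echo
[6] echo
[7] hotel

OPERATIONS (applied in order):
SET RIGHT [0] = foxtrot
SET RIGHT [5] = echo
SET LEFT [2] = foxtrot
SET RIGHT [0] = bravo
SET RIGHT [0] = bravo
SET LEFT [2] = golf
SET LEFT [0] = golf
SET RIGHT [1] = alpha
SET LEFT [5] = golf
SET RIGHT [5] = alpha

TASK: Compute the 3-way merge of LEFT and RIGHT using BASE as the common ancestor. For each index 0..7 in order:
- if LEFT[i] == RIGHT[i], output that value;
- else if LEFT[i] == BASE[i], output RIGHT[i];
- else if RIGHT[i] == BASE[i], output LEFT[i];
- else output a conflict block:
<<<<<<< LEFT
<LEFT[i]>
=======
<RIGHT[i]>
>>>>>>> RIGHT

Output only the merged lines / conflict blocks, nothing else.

Answer: golf
alpha
golf
echo
golf
<<<<<<< LEFT
golf
=======
alpha
>>>>>>> RIGHT
echo
hotel

Derivation:
Final LEFT:  [golf, echo, golf, echo, golf, golf, echo, hotel]
Final RIGHT: [bravo, alpha, delta, echo, golf, alpha, echo, hotel]
i=0: L=golf, R=bravo=BASE -> take LEFT -> golf
i=1: L=echo=BASE, R=alpha -> take RIGHT -> alpha
i=2: L=golf, R=delta=BASE -> take LEFT -> golf
i=3: L=echo R=echo -> agree -> echo
i=4: L=golf R=golf -> agree -> golf
i=5: BASE=echo L=golf R=alpha all differ -> CONFLICT
i=6: L=echo R=echo -> agree -> echo
i=7: L=hotel R=hotel -> agree -> hotel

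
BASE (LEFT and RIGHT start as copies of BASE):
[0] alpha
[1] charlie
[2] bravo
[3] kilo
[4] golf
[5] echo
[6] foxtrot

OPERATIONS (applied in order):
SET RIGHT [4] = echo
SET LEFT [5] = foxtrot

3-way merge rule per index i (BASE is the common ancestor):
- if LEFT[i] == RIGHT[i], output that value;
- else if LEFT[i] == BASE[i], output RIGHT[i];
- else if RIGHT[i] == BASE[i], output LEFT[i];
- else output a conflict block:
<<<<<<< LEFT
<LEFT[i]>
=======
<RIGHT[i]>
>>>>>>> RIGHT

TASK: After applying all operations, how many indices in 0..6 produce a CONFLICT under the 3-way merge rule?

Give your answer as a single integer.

Answer: 0

Derivation:
Final LEFT:  [alpha, charlie, bravo, kilo, golf, foxtrot, foxtrot]
Final RIGHT: [alpha, charlie, bravo, kilo, echo, echo, foxtrot]
i=0: L=alpha R=alpha -> agree -> alpha
i=1: L=charlie R=charlie -> agree -> charlie
i=2: L=bravo R=bravo -> agree -> bravo
i=3: L=kilo R=kilo -> agree -> kilo
i=4: L=golf=BASE, R=echo -> take RIGHT -> echo
i=5: L=foxtrot, R=echo=BASE -> take LEFT -> foxtrot
i=6: L=foxtrot R=foxtrot -> agree -> foxtrot
Conflict count: 0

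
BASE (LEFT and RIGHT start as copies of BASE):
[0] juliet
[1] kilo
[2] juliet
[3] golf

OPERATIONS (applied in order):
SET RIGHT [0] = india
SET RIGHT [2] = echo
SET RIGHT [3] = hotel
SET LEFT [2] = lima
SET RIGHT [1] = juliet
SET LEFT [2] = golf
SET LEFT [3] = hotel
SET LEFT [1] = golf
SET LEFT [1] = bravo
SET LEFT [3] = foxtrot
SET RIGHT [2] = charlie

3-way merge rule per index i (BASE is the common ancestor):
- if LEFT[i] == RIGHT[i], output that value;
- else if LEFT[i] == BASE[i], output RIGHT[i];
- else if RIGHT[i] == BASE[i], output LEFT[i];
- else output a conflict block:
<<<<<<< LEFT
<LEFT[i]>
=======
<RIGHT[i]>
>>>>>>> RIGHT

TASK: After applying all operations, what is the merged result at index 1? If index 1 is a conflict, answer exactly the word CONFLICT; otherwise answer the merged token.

Answer: CONFLICT

Derivation:
Final LEFT:  [juliet, bravo, golf, foxtrot]
Final RIGHT: [india, juliet, charlie, hotel]
i=0: L=juliet=BASE, R=india -> take RIGHT -> india
i=1: BASE=kilo L=bravo R=juliet all differ -> CONFLICT
i=2: BASE=juliet L=golf R=charlie all differ -> CONFLICT
i=3: BASE=golf L=foxtrot R=hotel all differ -> CONFLICT
Index 1 -> CONFLICT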